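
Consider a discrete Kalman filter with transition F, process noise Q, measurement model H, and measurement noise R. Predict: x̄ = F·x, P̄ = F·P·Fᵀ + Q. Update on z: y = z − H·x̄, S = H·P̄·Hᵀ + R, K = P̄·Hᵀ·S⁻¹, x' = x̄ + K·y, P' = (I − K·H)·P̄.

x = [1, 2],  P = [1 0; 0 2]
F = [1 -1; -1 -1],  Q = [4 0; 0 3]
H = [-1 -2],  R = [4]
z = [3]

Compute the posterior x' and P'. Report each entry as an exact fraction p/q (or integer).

x' = [-1/13, -5/3]
P' = [64/13 -2; -2 5/3]

x̄ = F·x = [-1, -3]
P̄ = F·P·Fᵀ + Q = [7 1; 1 6]
y = z − H·x̄ = [-4]
S = H·P̄·Hᵀ + R = [39]
K = P̄·Hᵀ·S⁻¹ = [-3/13; -1/3]
x' = x̄ + K·y = [-1/13, -5/3]
P' = (I − K·H)·P̄ = [64/13 -2; -2 5/3]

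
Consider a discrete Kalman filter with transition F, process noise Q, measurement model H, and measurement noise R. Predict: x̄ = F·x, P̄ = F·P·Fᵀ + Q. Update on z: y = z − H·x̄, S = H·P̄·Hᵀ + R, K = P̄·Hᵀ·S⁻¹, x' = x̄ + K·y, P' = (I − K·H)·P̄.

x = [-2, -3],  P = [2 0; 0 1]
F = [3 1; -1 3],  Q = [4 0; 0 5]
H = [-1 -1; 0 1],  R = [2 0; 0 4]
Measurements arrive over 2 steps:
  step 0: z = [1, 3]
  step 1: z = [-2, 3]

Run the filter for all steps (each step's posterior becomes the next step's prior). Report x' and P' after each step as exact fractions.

step 0: x̄ = F·x = [-9, -7]
step 0: P̄ = F·P·Fᵀ + Q = [23 -3; -3 16]
step 0: y = z − H·x̄ = [-15, 10]
step 0: S = H·P̄·Hᵀ + R = [35 -13; -13 20]
step 0: K = P̄·Hᵀ·S⁻¹ = [-439/531 -365/531; -52/531 391/531]
step 0: x' = x̄ + K·y = [-1844/531, 973/531]
step 0: P' = (I − K·H)·P̄ = [2338/531 -1460/531; -1460/531 1564/531]
step 1: x̄ = F·x = [-4559/531, 4763/531]
step 1: P̄ = F·P·Fᵀ + Q = [15970/531 -14002/531; -14002/531 27829/531]
step 1: y = z − H·x̄ = [-286/177, -3170/531]
step 1: S = H·P̄·Hᵀ + R = [1873/59 -4609/177; -4609/177 29953/531]
step 1: K = P̄·Hᵀ·S⁻¹ = [-21619/26856 -82625/98472; -419/4476 14539/16412]
step 1: x' = x̄ + K·y = [-28013/12309, 15725/4103]
step 1: P' = (I − K·H)·P̄ = [733559/147708 -82625/24618; -82625/24618 14539/4103]

step 0: x' = [-1844/531, 973/531], P' = [2338/531 -1460/531; -1460/531 1564/531]
step 1: x' = [-28013/12309, 15725/4103], P' = [733559/147708 -82625/24618; -82625/24618 14539/4103]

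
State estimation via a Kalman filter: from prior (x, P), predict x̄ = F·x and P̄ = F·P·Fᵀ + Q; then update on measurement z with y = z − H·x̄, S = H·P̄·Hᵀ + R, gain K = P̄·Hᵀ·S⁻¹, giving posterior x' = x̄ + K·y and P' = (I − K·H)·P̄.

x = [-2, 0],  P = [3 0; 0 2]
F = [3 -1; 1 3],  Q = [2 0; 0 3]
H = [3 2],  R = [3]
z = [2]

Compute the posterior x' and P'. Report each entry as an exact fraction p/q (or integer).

x̄ = F·x = [-6, -2]
P̄ = F·P·Fᵀ + Q = [31 3; 3 24]
y = z − H·x̄ = [24]
S = H·P̄·Hᵀ + R = [414]
K = P̄·Hᵀ·S⁻¹ = [11/46; 19/138]
x' = x̄ + K·y = [-6/23, 30/23]
P' = (I − K·H)·P̄ = [337/46 -489/46; -489/46 743/46]

x' = [-6/23, 30/23]
P' = [337/46 -489/46; -489/46 743/46]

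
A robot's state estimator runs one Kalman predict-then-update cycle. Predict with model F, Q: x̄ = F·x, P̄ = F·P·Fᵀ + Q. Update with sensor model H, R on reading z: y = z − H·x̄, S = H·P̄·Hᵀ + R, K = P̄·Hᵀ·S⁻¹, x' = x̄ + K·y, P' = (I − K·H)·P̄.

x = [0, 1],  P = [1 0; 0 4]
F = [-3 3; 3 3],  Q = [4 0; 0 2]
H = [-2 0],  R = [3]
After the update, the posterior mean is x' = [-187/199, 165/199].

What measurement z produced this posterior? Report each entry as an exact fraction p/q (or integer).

x̄ = F·x = [3, 3]
P̄ = F·P·Fᵀ + Q = [49 27; 27 47]
S = H·P̄·Hᵀ + R = [199]
K = P̄·Hᵀ·S⁻¹ = [-98/199; -54/199]
x' − x̄ = [-784/199, -432/199] = K·y
y = (KᵀK)⁻¹·Kᵀ·(x' − x̄) = [8]
z = y + H·x̄ = [8] + [-6] = [2]

z = [2]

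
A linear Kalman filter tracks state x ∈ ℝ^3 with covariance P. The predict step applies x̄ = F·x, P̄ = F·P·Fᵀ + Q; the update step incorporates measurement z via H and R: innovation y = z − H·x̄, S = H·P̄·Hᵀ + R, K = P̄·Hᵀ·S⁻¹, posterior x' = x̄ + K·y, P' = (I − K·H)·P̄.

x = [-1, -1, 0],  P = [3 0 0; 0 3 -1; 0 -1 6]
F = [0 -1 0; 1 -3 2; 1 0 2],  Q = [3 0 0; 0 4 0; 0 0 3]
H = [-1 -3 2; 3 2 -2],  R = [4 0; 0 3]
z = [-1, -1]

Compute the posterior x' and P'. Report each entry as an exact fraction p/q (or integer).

x̄ = F·x = [1, 2, -1]
P̄ = F·P·Fᵀ + Q = [6 11 2; 11 70 33; 2 33 30]
y = z − H·x̄ = [8, -10]
S = H·P̄·Hᵀ + R = [422 -333; -333 301]
K = P̄·Hᵀ·S⁻¹ = [1453/16133 3537/16133; -848/1241 -497/1241; -8345/16133 -8589/16133]
x' = x̄ + K·y = [-7613/16133, 668/1241, 2997/16133]
P' = (I − K·H)·P̄ = [20321/16133 1863/1241 49395/16133; 1863/1241 8609/1241 12149/1241; 49395/16133 12149/1241 244913/16133]

x' = [-7613/16133, 668/1241, 2997/16133]
P' = [20321/16133 1863/1241 49395/16133; 1863/1241 8609/1241 12149/1241; 49395/16133 12149/1241 244913/16133]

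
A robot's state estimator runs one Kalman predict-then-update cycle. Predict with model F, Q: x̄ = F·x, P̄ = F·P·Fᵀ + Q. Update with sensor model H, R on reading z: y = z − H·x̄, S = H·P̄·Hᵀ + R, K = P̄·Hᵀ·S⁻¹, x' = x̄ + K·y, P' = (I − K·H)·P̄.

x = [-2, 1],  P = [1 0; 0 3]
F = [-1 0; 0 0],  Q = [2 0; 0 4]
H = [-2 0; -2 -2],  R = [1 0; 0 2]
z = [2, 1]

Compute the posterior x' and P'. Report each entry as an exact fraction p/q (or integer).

x' = [-31/41, 28/123]
P' = [9/41 -8/41; -8/41 76/123]

x̄ = F·x = [2, 0]
P̄ = F·P·Fᵀ + Q = [3 0; 0 4]
y = z − H·x̄ = [6, 5]
S = H·P̄·Hᵀ + R = [13 12; 12 30]
K = P̄·Hᵀ·S⁻¹ = [-18/41 -1/41; 16/41 -52/123]
x' = x̄ + K·y = [-31/41, 28/123]
P' = (I − K·H)·P̄ = [9/41 -8/41; -8/41 76/123]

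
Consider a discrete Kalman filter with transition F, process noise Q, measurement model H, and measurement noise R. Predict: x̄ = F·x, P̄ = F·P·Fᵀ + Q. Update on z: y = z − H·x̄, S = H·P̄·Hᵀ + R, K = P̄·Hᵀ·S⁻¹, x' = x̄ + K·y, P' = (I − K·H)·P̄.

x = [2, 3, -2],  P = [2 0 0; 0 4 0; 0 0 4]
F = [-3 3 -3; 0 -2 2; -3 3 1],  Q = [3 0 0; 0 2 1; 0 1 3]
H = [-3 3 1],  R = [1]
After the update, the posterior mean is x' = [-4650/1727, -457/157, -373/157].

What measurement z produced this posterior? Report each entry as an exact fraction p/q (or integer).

x̄ = F·x = [9, -10, 1]
P̄ = F·P·Fᵀ + Q = [93 -48 42; -48 34 -15; 42 -15 61]
S = H·P̄·Hᵀ + R = [1727]
K = P̄·Hᵀ·S⁻¹ = [-381/1727; 21/157; -10/157]
x' − x̄ = [-20193/1727, 1113/157, -530/157] = K·y
y = (KᵀK)⁻¹·Kᵀ·(x' − x̄) = [53]
z = y + H·x̄ = [53] + [-56] = [-3]

z = [-3]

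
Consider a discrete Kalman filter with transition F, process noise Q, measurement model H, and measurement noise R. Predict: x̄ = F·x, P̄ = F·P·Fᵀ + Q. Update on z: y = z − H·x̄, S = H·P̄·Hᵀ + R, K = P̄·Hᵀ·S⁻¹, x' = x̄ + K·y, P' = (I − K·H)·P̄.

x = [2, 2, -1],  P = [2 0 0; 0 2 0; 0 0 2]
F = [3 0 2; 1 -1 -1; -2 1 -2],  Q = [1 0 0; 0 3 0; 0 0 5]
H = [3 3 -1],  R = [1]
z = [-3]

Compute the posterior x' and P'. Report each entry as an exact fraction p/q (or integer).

x' = [23/86, -19/86, 267/86]
P' = [2483/516 -2713/516 -797/516; -2713/516 3419/516 2083/516; -797/516 2083/516 3947/516]

x̄ = F·x = [4, 1, 0]
P̄ = F·P·Fᵀ + Q = [27 2 -20; 2 9 -2; -20 -2 23]
y = z − H·x̄ = [-18]
S = H·P̄·Hᵀ + R = [516]
K = P̄·Hᵀ·S⁻¹ = [107/516; 35/516; -89/516]
x' = x̄ + K·y = [23/86, -19/86, 267/86]
P' = (I − K·H)·P̄ = [2483/516 -2713/516 -797/516; -2713/516 3419/516 2083/516; -797/516 2083/516 3947/516]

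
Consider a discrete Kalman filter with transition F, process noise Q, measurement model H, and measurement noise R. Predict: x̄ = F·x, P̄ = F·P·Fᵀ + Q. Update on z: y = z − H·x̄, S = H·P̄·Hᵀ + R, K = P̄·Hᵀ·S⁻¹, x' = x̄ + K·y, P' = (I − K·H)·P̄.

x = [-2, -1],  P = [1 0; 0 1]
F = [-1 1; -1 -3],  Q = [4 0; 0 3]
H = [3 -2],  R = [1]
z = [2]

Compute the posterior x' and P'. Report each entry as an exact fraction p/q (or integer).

x̄ = F·x = [1, 5]
P̄ = F·P·Fᵀ + Q = [6 -2; -2 13]
y = z − H·x̄ = [9]
S = H·P̄·Hᵀ + R = [131]
K = P̄·Hᵀ·S⁻¹ = [22/131; -32/131]
x' = x̄ + K·y = [329/131, 367/131]
P' = (I − K·H)·P̄ = [302/131 442/131; 442/131 679/131]

x' = [329/131, 367/131]
P' = [302/131 442/131; 442/131 679/131]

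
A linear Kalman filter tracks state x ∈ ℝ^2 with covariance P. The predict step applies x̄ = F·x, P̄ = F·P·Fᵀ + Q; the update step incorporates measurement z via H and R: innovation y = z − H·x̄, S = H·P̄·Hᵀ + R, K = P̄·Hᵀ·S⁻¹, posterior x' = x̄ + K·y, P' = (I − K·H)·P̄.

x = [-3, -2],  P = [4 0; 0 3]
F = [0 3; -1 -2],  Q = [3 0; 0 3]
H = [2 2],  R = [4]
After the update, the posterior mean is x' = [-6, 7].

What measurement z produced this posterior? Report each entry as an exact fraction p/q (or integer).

z = [2]

x̄ = F·x = [-6, 7]
P̄ = F·P·Fᵀ + Q = [30 -18; -18 19]
S = H·P̄·Hᵀ + R = [56]
K = P̄·Hᵀ·S⁻¹ = [3/7; 1/28]
x' − x̄ = [0, 0] = K·y
y = (KᵀK)⁻¹·Kᵀ·(x' − x̄) = [0]
z = y + H·x̄ = [0] + [2] = [2]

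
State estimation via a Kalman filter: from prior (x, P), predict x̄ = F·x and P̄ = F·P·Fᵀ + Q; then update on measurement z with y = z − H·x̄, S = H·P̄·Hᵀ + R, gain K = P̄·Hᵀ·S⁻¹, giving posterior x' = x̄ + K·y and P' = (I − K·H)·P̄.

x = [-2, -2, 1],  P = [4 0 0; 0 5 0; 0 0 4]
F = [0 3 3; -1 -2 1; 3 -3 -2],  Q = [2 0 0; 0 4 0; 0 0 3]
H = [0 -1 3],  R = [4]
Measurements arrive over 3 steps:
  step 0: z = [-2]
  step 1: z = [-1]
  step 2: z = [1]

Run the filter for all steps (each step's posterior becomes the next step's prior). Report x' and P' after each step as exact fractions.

step 0: x' = [-1569/292, 3055/438, 719/438], P' = [12329/292 -2691/146 -939/146; -2691/146 7007/219 2335/219; -939/146 2335/219 875/219]
step 1: x' = [1270993/256632, -14799245/3079584, -6003623/3079584], P' = [3367707/21386 -25833427/256632 -8674393/256632; -25833427/256632 218486135/3079584 72906053/3079584; -8674393/256632 72906053/3079584 25695983/3079584]
step 2: x' = [-143029857921/31421405204, 265007204537/125685620816, 391873063961/377056862448], P' = [345845500087/7855351301 -826949457669/31421405204 -282520717191/31421405204; -826949457669/31421405204 2796728188385/125685620816 933293260667/125685620816; -282520717191/31421405204 933293260667/125685620816 1101908195179/377056862448]

step 0: x̄ = F·x = [-3, 7, -2]
step 0: P̄ = F·P·Fᵀ + Q = [83 -18 -69; -18 32 10; -69 10 100]
step 0: y = z − H·x̄ = [11]
step 0: S = H·P̄·Hᵀ + R = [876]
step 0: K = P̄·Hᵀ·S⁻¹ = [-63/292; -1/438; 145/438]
step 0: x' = x̄ + K·y = [-1569/292, 3055/438, 719/438]
step 0: P' = (I − K·H)·P̄ = [12329/292 -2691/146 -939/146; -2691/146 7007/219 2335/219; -939/146 2335/219 875/219]
step 1: x̄ = F·x = [1887/73, -2025/292, -35327/876]
step 1: P̄ = F·P·Fᵀ + Q = [37802/73 -10029/73 -50781/73; -10029/73 21809/292 26605/292; -50781/73 26605/292 1072079/876]
step 1: y = z − H·x̄ = [16505/146]
step 1: S = H·P̄·Hᵀ + R = [769896/73]
step 1: K = P̄·Hᵀ·S⁻¹ = [-23719/128316; 29003/1539792; 522737/1539792]
step 1: x' = x̄ + K·y = [1270993/256632, -14799245/3079584, -6003623/3079584]
step 1: P' = (I − K·H)·P̄ = [3367707/21386 -25833427/256632 -8674393/256632; -25833427/256632 218486135/3079584 72906053/3079584; -8674393/256632 72906053/3079584 25695983/3079584]
step 2: x̄ = F·x = [-5200717/256632, 8342951/3079584, 102160729/3079584]
step 2: P̄ = F·P·Fᵀ + Q = [24417411/21386 -17522125/256632 -578415539/256632; -17522125/256632 73465391/3079584 287121265/3079584; -578415539/256632 287121265/3079584 14146951631/3079584]
step 2: y = z − H·x̄ = [-73764913/769896]
step 2: S = H·P̄·Hᵀ + R = [7855351301/192474]
step 2: K = P̄·Hᵀ·S⁻¹ = [-1288293369/7855351301; 196974601/31421405204; 10538433407/31421405204]
step 2: x' = x̄ + K·y = [-143029857921/31421405204, 265007204537/125685620816, 391873063961/377056862448]
step 2: P' = (I − K·H)·P̄ = [345845500087/7855351301 -826949457669/31421405204 -282520717191/31421405204; -826949457669/31421405204 2796728188385/125685620816 933293260667/125685620816; -282520717191/31421405204 933293260667/125685620816 1101908195179/377056862448]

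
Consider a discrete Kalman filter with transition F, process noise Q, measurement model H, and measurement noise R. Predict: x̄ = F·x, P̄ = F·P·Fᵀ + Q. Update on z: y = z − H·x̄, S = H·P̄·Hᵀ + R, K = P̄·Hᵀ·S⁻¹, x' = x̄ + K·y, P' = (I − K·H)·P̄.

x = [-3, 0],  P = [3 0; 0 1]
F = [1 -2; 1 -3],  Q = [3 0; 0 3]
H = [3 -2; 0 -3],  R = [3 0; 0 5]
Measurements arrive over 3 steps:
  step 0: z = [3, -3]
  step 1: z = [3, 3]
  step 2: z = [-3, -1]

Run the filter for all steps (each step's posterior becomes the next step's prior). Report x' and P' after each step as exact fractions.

step 0: x̄ = F·x = [-3, -3]
step 0: P̄ = F·P·Fᵀ + Q = [10 9; 9 15]
step 0: y = z − H·x̄ = [6, -12]
step 0: S = H·P̄·Hᵀ + R = [45 9; 9 140]
step 0: K = P̄·Hᵀ·S⁻¹ = [641/2073 -147/691; -5/2073 -222/691]
step 0: x' = x̄ + K·y = [973/691, 581/691]
step 0: P' = (I − K·H)·P̄ = [377/691 245/691; 245/691 370/691]
step 1: x̄ = F·x = [-189/691, -770/691]
step 1: P̄ = F·P·Fᵀ + Q = [2950/691 1372/691; 1372/691 4310/691]
step 1: y = z − H·x̄ = [1100/691, -237/691]
step 1: S = H·P̄·Hᵀ + R = [29399/691 13512/691; 13512/691 42245/691]
step 1: K = P̄·Hᵀ·S⁻¹ = [453782/1533121 -294516/1533121; -22520/1533121 -462042/1533121]
step 1: x' = x̄ + K·y = [404053/1533121, -1585776/1533121]
step 1: P' = (I − K·H)·P̄ = [781022/1533121 490860/1533121; 490860/1533121 770070/1533121]
step 2: x̄ = F·x = [3575605/1533121, 5161381/1533121]
step 2: P̄ = F·P·Fᵀ + Q = [6497225/1533121 2947142/1533121; 2947142/1533121 9365855/1533121]
step 2: y = z − H·x̄ = [-5003416/1533121, 13951022/1533121]
step 2: S = H·P̄·Hᵀ + R = [65172104/1533121 29670852/1533121; 29670852/1533121 91958300/1533121]
step 2: K = P̄·Hᵀ·S⁻¹ = [246674203/833717044 -159749379/833717044; -12362855/833717044 -125375319/416858522]
step 2: x' = x̄ + K·y = [-157142823/416858522, 141339162/208429261]
step 2: P' = (I − K·H)·P̄ = [424173513/833717044 266248965/833717044; 266248965/833717044 208958865/416858522]

step 0: x' = [973/691, 581/691], P' = [377/691 245/691; 245/691 370/691]
step 1: x' = [404053/1533121, -1585776/1533121], P' = [781022/1533121 490860/1533121; 490860/1533121 770070/1533121]
step 2: x' = [-157142823/416858522, 141339162/208429261], P' = [424173513/833717044 266248965/833717044; 266248965/833717044 208958865/416858522]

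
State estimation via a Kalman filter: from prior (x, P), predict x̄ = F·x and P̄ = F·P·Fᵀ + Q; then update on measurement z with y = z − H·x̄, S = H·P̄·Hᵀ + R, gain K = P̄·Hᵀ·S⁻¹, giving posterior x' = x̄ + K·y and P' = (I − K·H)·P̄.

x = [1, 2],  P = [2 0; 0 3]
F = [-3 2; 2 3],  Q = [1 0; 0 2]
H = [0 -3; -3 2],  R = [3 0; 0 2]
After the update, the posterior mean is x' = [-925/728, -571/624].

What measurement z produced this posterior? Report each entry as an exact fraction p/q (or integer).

x̄ = F·x = [1, 8]
P̄ = F·P·Fᵀ + Q = [31 6; 6 37]
S = H·P̄·Hᵀ + R = [336 -168; -168 357]
K = P̄·Hᵀ·S⁻¹ = [-159/728 -30/91; -1439/4368 1/546]
x' − x̄ = [-1653/728, -5563/624] = K·y
y = (KᵀK)⁻¹·Kᵀ·(x' − x̄) = [27, -11]
z = y + H·x̄ = [27, -11] + [-24, 13] = [3, 2]

z = [3, 2]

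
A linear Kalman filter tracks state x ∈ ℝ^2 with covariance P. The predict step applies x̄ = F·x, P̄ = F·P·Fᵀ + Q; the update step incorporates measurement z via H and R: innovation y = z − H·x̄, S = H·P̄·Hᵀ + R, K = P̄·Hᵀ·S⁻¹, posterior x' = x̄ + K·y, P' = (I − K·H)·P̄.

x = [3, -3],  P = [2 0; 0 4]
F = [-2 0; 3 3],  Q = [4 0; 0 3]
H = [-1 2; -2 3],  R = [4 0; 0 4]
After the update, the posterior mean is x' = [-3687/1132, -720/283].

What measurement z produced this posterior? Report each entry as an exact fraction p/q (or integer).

x̄ = F·x = [-6, 0]
P̄ = F·P·Fᵀ + Q = [12 -12; -12 57]
S = H·P̄·Hᵀ + R = [292 450; 450 709]
K = P̄·Hᵀ·S⁻¹ = [369/1132 -165/566; 99/283 15/283]
x' − x̄ = [3105/1132, -720/283] = K·y
y = (KᵀK)⁻¹·Kᵀ·(x' − x̄) = [-5, -15]
z = y + H·x̄ = [-5, -15] + [6, 12] = [1, -3]

z = [1, -3]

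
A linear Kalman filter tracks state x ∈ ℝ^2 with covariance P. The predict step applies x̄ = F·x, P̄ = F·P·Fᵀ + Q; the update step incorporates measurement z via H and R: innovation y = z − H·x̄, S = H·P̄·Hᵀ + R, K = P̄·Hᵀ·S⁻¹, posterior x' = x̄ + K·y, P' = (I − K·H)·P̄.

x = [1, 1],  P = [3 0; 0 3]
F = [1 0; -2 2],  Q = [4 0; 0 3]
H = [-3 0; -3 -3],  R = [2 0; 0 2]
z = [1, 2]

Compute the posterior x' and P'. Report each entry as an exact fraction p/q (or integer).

x̄ = F·x = [1, 0]
P̄ = F·P·Fᵀ + Q = [7 -6; -6 27]
y = z − H·x̄ = [4, 5]
S = H·P̄·Hᵀ + R = [65 9; 9 200]
K = P̄·Hᵀ·S⁻¹ = [-4173/12919 -6/12919; 4167/12919 -4257/12919]
x' = x̄ + K·y = [-3803/12919, -4617/12919]
P' = (I − K·H)·P̄ = [2782/12919 -2778/12919; -2778/12919 5616/12919]

x' = [-3803/12919, -4617/12919]
P' = [2782/12919 -2778/12919; -2778/12919 5616/12919]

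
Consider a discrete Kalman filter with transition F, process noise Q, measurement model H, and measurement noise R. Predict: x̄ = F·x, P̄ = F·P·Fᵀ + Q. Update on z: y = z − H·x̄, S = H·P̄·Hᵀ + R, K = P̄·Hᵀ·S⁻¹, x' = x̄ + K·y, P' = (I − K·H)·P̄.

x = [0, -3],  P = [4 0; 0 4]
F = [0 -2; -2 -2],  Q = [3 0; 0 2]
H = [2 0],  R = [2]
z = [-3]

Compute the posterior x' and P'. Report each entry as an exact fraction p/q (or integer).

x' = [-17/13, -2/13]
P' = [19/39 16/39; 16/39 814/39]

x̄ = F·x = [6, 6]
P̄ = F·P·Fᵀ + Q = [19 16; 16 34]
y = z − H·x̄ = [-15]
S = H·P̄·Hᵀ + R = [78]
K = P̄·Hᵀ·S⁻¹ = [19/39; 16/39]
x' = x̄ + K·y = [-17/13, -2/13]
P' = (I − K·H)·P̄ = [19/39 16/39; 16/39 814/39]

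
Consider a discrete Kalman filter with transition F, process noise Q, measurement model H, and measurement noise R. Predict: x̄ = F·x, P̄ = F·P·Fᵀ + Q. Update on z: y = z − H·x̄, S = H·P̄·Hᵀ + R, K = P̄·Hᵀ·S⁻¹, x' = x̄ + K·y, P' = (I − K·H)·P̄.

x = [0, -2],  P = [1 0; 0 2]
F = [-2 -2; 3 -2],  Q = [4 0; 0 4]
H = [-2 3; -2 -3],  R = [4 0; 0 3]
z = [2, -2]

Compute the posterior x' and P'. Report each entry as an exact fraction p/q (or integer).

x' = [4648/49615, 33922/49615]
P' = [21108/49615 -1968/49615; -1968/49615 9548/49615]

x̄ = F·x = [4, 4]
P̄ = F·P·Fᵀ + Q = [16 2; 2 21]
y = z − H·x̄ = [-2, 18]
S = H·P̄·Hᵀ + R = [233 -125; -125 280]
K = P̄·Hᵀ·S⁻¹ = [-2406/9923 -12104/49615; 1629/9923 -8236/49615]
x' = x̄ + K·y = [4648/49615, 33922/49615]
P' = (I − K·H)·P̄ = [21108/49615 -1968/49615; -1968/49615 9548/49615]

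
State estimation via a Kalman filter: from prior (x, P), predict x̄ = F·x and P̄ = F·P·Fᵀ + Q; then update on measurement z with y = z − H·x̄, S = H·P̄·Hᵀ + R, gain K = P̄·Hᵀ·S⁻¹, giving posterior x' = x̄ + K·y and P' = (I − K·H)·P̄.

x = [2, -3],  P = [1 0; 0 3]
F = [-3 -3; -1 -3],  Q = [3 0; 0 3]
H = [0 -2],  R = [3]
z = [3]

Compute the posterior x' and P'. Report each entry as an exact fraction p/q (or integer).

x̄ = F·x = [3, 7]
P̄ = F·P·Fᵀ + Q = [39 30; 30 31]
y = z − H·x̄ = [17]
S = H·P̄·Hᵀ + R = [127]
K = P̄·Hᵀ·S⁻¹ = [-60/127; -62/127]
x' = x̄ + K·y = [-639/127, -165/127]
P' = (I − K·H)·P̄ = [1353/127 90/127; 90/127 93/127]

x' = [-639/127, -165/127]
P' = [1353/127 90/127; 90/127 93/127]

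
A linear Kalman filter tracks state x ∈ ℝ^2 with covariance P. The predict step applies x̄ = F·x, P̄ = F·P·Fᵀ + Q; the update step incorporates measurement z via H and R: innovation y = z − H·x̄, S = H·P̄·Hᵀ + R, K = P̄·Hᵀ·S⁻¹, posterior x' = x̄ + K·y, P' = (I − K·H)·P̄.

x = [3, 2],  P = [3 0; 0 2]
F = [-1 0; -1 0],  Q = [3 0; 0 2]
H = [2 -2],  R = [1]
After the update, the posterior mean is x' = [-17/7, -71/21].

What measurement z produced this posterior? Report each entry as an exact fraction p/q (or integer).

x̄ = F·x = [-3, -3]
P̄ = F·P·Fᵀ + Q = [6 3; 3 5]
S = H·P̄·Hᵀ + R = [21]
K = P̄·Hᵀ·S⁻¹ = [2/7; -4/21]
x' − x̄ = [4/7, -8/21] = K·y
y = (KᵀK)⁻¹·Kᵀ·(x' − x̄) = [2]
z = y + H·x̄ = [2] + [0] = [2]

z = [2]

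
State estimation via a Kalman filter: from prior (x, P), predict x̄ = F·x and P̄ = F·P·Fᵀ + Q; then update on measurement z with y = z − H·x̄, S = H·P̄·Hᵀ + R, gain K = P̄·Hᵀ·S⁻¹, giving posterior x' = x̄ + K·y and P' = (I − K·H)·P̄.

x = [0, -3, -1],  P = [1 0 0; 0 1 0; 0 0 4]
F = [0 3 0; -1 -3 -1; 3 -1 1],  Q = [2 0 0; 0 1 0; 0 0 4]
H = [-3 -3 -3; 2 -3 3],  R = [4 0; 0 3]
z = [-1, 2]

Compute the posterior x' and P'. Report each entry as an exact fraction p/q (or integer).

x̄ = F·x = [-9, 10, 2]
P̄ = F·P·Fᵀ + Q = [11 -9 -3; -9 15 -4; -3 -4 18]
y = z − H·x̄ = [8, 44]
S = H·P̄·Hᵀ + R = [112 -75; -75 488]
K = P̄·Hᵀ·S⁻¹ = [4464/49031 4705/49031; -8553/49031 -8850/49031; -11604/49031 4245/49031]
x' = x̄ + K·y = [-198547/49031, 32486/49031, 192010/49031]
P' = (I − K·H)·P̄ = [337749/49031 -61620/49031 -282081/49031; -61620/49031 20397/49031 52627/49031; -282081/49031 52627/49031 244926/49031]

x' = [-198547/49031, 32486/49031, 192010/49031]
P' = [337749/49031 -61620/49031 -282081/49031; -61620/49031 20397/49031 52627/49031; -282081/49031 52627/49031 244926/49031]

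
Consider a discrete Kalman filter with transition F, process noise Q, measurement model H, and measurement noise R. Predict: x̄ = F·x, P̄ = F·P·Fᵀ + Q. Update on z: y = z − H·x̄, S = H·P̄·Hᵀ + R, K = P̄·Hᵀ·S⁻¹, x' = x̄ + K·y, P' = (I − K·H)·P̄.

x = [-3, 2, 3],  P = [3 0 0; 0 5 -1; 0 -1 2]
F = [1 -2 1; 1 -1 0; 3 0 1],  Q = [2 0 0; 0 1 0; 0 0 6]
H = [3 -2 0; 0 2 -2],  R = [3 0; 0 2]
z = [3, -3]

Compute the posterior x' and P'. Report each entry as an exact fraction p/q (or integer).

x' = [-249/146, -1461/365, -1867/730]
P' = [811/292 513/146 1033/292; 513/146 9174/1825 18483/3650; 1033/292 18483/3650 40811/7300]

x̄ = F·x = [-4, -5, -6]
P̄ = F·P·Fᵀ + Q = [31 14 13; 14 9 10; 13 10 35]
y = z − H·x̄ = [5, -5]
S = H·P̄·Hᵀ + R = [150 10; 10 98]
K = P̄·Hᵀ·S⁻¹ = [127/292 -7/292; 593/3650 -27/730; 1181/7300 -769/1460]
x' = x̄ + K·y = [-249/146, -1461/365, -1867/730]
P' = (I − K·H)·P̄ = [811/292 513/146 1033/292; 513/146 9174/1825 18483/3650; 1033/292 18483/3650 40811/7300]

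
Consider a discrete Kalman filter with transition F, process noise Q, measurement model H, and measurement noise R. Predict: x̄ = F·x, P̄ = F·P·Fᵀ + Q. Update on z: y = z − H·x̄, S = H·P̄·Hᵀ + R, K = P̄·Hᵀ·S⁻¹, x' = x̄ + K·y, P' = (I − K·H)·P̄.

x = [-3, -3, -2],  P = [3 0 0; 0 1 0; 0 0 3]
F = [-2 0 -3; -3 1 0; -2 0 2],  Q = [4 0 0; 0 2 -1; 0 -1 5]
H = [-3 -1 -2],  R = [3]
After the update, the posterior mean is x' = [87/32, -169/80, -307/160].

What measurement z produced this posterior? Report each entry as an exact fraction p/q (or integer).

z = [-2]

x̄ = F·x = [12, 6, 2]
P̄ = F·P·Fᵀ + Q = [43 18 -6; 18 30 17; -6 17 29]
S = H·P̄·Hᵀ + R = [640]
K = P̄·Hᵀ·S⁻¹ = [-27/128; -59/320; -57/640]
x' − x̄ = [-297/32, -649/80, -627/160] = K·y
y = (KᵀK)⁻¹·Kᵀ·(x' − x̄) = [44]
z = y + H·x̄ = [44] + [-46] = [-2]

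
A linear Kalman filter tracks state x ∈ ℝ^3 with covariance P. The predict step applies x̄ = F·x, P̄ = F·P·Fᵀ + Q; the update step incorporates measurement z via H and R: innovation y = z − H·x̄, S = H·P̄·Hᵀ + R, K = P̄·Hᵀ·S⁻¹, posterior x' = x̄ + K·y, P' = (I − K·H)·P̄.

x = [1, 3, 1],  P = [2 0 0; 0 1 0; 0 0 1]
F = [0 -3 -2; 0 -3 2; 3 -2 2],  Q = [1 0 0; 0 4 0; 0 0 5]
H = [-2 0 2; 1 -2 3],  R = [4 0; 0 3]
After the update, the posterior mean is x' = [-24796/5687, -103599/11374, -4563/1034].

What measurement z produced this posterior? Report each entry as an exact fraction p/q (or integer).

z = [-1, 1]

x̄ = F·x = [-11, -7, -1]
P̄ = F·P·Fᵀ + Q = [14 5 2; 5 17 10; 2 10 31]
S = H·P̄·Hᵀ + R = [168 130; 130 236]
K = P̄·Hᵀ·S⁻¹ = [-1741/5687 1200/5687; 1115/11374 -283/5687; 179/1034 115/517]
x' − x̄ = [37761/5687, -23981/11374, -3529/1034] = K·y
y = (KᵀK)⁻¹·Kᵀ·(x' − x̄) = [-21, 1]
z = y + H·x̄ = [-21, 1] + [20, 0] = [-1, 1]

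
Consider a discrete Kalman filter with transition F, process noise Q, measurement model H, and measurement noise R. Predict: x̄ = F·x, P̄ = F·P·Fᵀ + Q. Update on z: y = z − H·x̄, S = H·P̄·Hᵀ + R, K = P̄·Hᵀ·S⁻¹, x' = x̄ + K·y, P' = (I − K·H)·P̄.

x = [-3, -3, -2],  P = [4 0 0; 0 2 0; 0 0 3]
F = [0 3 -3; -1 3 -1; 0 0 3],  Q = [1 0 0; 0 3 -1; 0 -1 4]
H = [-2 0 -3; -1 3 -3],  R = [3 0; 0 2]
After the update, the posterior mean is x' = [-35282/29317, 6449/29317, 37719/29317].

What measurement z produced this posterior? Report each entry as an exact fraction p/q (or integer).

z = [-2, -2]

x̄ = F·x = [-3, -4, -6]
P̄ = F·P·Fᵀ + Q = [46 27 -27; 27 28 -10; -27 -10 31]
S = H·P̄·Hᵀ + R = [142 56; 56 435]
K = P̄·Hᵀ·S⁻¹ = [-11281/58634 8544/29317; -7656/29317 6849/29317; -11589/58634 -5724/29317]
x' − x̄ = [52669/29317, 123717/29317, 213621/29317] = K·y
y = (KᵀK)⁻¹·Kᵀ·(x' − x̄) = [-26, -11]
z = y + H·x̄ = [-26, -11] + [24, 9] = [-2, -2]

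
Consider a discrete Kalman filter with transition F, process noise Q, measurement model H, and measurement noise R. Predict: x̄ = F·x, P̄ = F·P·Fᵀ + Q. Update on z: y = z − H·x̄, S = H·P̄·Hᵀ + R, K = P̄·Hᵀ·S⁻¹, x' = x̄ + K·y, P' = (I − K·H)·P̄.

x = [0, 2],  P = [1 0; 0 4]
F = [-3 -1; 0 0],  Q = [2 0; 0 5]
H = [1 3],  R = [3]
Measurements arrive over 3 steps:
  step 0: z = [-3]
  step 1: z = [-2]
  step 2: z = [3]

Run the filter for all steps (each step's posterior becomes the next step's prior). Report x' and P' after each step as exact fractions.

step 0: x̄ = F·x = [-2, 0]
step 0: P̄ = F·P·Fᵀ + Q = [15 0; 0 5]
step 0: y = z − H·x̄ = [-1]
step 0: S = H·P̄·Hᵀ + R = [63]
step 0: K = P̄·Hᵀ·S⁻¹ = [5/21; 5/21]
step 0: x' = x̄ + K·y = [-47/21, -5/21]
step 0: P' = (I − K·H)·P̄ = [80/7 -25/7; -25/7 10/7]
step 1: x̄ = F·x = [146/21, 0]
step 1: P̄ = F·P·Fᵀ + Q = [594/7 0; 0 5]
step 1: y = z − H·x̄ = [-188/21]
step 1: S = H·P̄·Hᵀ + R = [930/7]
step 1: K = P̄·Hᵀ·S⁻¹ = [99/155; 7/62]
step 1: x' = x̄ + K·y = [574/465, -94/93]
step 1: P' = (I − K·H)·P̄ = [4752/155 -297/31; -297/31 205/62]
step 2: x̄ = F·x = [-1252/465, 0]
step 2: P̄ = F·P·Fᵀ + Q = [69361/310 0; 0 5]
step 2: y = z − H·x̄ = [2647/465]
step 2: S = H·P̄·Hᵀ + R = [84241/310]
step 2: K = P̄·Hᵀ·S⁻¹ = [69361/84241; 4650/84241]
step 2: x' = x̄ + K·y = [168019/84241, 26470/84241]
step 2: P' = (I − K·H)·P̄ = [3329328/84241 -1040415/84241; -1040415/84241 351455/84241]

step 0: x' = [-47/21, -5/21], P' = [80/7 -25/7; -25/7 10/7]
step 1: x' = [574/465, -94/93], P' = [4752/155 -297/31; -297/31 205/62]
step 2: x' = [168019/84241, 26470/84241], P' = [3329328/84241 -1040415/84241; -1040415/84241 351455/84241]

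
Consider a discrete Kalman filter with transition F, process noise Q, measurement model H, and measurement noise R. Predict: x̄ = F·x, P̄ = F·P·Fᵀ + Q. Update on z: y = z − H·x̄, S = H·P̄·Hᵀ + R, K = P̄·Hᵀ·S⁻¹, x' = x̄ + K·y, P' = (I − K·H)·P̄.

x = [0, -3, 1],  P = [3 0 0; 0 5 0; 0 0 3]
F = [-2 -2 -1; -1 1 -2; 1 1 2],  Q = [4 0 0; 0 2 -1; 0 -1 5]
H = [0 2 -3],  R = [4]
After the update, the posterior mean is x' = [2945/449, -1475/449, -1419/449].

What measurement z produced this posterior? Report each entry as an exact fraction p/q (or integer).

z = [3]

x̄ = F·x = [5, -5, -1]
P̄ = F·P·Fᵀ + Q = [39 2 -22; 2 22 -11; -22 -11 25]
S = H·P̄·Hᵀ + R = [449]
K = P̄·Hᵀ·S⁻¹ = [70/449; 77/449; -97/449]
x' − x̄ = [700/449, 770/449, -970/449] = K·y
y = (KᵀK)⁻¹·Kᵀ·(x' − x̄) = [10]
z = y + H·x̄ = [10] + [-7] = [3]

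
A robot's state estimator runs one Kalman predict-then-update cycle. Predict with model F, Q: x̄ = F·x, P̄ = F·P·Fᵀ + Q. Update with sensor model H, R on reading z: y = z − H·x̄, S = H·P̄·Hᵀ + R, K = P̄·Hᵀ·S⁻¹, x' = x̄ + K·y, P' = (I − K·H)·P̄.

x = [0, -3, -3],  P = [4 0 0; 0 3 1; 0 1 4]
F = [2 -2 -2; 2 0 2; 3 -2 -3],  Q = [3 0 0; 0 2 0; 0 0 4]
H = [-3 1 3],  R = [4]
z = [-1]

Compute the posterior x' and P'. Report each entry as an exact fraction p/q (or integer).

x̄ = F·x = [12, -6, 15]
P̄ = F·P·Fᵀ + Q = [55 -4 70; -4 34 -4; 70 -4 100]
y = z − H·x̄ = [-4]
S = H·P̄·Hᵀ + R = [173]
K = P̄·Hᵀ·S⁻¹ = [41/173; 34/173; 86/173]
x' = x̄ + K·y = [1912/173, -1174/173, 2251/173]
P' = (I − K·H)·P̄ = [7834/173 -2086/173 8584/173; -2086/173 4726/173 -3616/173; 8584/173 -3616/173 9904/173]

x' = [1912/173, -1174/173, 2251/173]
P' = [7834/173 -2086/173 8584/173; -2086/173 4726/173 -3616/173; 8584/173 -3616/173 9904/173]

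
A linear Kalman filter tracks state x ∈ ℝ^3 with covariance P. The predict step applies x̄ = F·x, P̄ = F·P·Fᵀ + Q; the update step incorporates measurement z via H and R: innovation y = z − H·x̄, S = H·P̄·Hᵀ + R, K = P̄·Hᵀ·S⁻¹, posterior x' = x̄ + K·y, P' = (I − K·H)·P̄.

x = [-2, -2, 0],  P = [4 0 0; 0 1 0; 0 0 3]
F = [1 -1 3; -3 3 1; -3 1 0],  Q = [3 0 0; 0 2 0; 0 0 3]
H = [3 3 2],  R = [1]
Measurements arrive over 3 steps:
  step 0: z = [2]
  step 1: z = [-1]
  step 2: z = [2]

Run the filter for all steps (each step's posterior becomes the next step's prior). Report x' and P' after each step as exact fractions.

step 0: x̄ = F·x = [0, 0, 4]
step 0: P̄ = F·P·Fᵀ + Q = [35 -6 -13; -6 50 39; -13 39 40]
step 0: y = z − H·x̄ = [-6]
step 0: S = H·P̄·Hᵀ + R = [1130]
step 0: K = P̄·Hᵀ·S⁻¹ = [61/1130; 21/113; 79/565]
step 0: x' = x̄ + K·y = [-183/565, -126/113, 1786/565]
step 0: P' = (I − K·H)·P̄ = [35829/1130 -1959/113 -12164/565; -1959/113 1240/113 1089/113; -12164/565 1089/113 10118/565]
step 1: x̄ = F·x = [1161/113, 89/113, -81/565]
step 1: P̄ = F·P·Fᵀ + Q = [12323/226 16045/226 10675/226; 16045/226 204097/226 135723/226; 10675/226 135723/226 455791/1130]
step 1: y = z − H·x̄ = [-19153/565]
step 1: S = H·P̄·Hᵀ + R = [10895562/565]
step 1: K = P̄·Hᵀ·S⁻¹ = [266135/10895562; 388280/1815927; 776888/5447781]
step 1: x' = x̄ + K·y = [102922927/10895562, -11732105/1815927, -27116825/5447781]
step 1: P' = (I − K·H)·P̄ = [234369193/5447781 -107941685/3631854 -217236929/10895562; -107941685/3631854 25952781/1210618 45513293/3631854; -217236929/10895562 45513293/3631854 121822463/10895562]
step 2: x̄ = F·x = [10614607/10895562, -574180321/10895562, -126387137/3631854]
step 2: P̄ = F·P·Fᵀ + Q = [178195765/5447781 -427104361/5447781 -190112803/3631854; -427104361/5447781 7207973080/5447781 3197840629/3631854; -190112803/3631854 3197840629/3631854 714206391/1210618]
step 2: y = z − H·x̄ = [411801848/1815927]
step 2: S = H·P̄·Hᵀ + R = [13976433866/605309]
step 2: K = P̄·Hᵀ·S⁻¹ = [-439021399/41929301598; 4989354674/20964650799; 1109035152/6988216933]
step 2: x' = x̄ + K·y = [-176129294369/125787904794, 159842837879/125787904794, 49866628919/41929301598]
step 2: P' = (I − K·H)·P̄ = [3796080243221/125787904794 -1312163636443/62893952397 -586095995867/41929301598; -1312163636443/62893952397 964068606832/62893952397 353084384285/41929301598; -586095995867/41929301598 353084384285/41929301598 117614840943/13976433866]

step 0: x' = [-183/565, -126/113, 1786/565], P' = [35829/1130 -1959/113 -12164/565; -1959/113 1240/113 1089/113; -12164/565 1089/113 10118/565]
step 1: x' = [102922927/10895562, -11732105/1815927, -27116825/5447781], P' = [234369193/5447781 -107941685/3631854 -217236929/10895562; -107941685/3631854 25952781/1210618 45513293/3631854; -217236929/10895562 45513293/3631854 121822463/10895562]
step 2: x' = [-176129294369/125787904794, 159842837879/125787904794, 49866628919/41929301598], P' = [3796080243221/125787904794 -1312163636443/62893952397 -586095995867/41929301598; -1312163636443/62893952397 964068606832/62893952397 353084384285/41929301598; -586095995867/41929301598 353084384285/41929301598 117614840943/13976433866]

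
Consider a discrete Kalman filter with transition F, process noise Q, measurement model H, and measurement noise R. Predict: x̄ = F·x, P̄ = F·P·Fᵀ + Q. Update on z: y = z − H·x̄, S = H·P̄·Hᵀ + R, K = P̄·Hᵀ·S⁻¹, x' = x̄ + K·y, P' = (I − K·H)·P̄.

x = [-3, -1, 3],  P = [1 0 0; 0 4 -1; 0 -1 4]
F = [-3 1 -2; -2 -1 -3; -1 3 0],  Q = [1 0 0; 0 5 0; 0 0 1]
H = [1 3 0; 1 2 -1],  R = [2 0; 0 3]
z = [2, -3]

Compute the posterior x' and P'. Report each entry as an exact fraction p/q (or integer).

x' = [24620/4541, -11129/9082, 99339/18164]
P' = [25469/4541 -6981/4541 17387/4541; -6981/4541 2798/4541 -7099/9082; 17387/4541 -7099/9082 96583/18164]

x̄ = F·x = [2, -2, 0]
P̄ = F·P·Fᵀ + Q = [34 27 21; 27 43 -1; 21 -1 38]
y = z − H·x̄ = [6, -1]
S = H·P̄·Hᵀ + R = [585 409; 409 317]
K = P̄·Hᵀ·S⁻¹ = [2263/4541 -1960/4541; 1413/9082 1443/9082; 13477/18164 -18477/18164]
x' = x̄ + K·y = [24620/4541, -11129/9082, 99339/18164]
P' = (I − K·H)·P̄ = [25469/4541 -6981/4541 17387/4541; -6981/4541 2798/4541 -7099/9082; 17387/4541 -7099/9082 96583/18164]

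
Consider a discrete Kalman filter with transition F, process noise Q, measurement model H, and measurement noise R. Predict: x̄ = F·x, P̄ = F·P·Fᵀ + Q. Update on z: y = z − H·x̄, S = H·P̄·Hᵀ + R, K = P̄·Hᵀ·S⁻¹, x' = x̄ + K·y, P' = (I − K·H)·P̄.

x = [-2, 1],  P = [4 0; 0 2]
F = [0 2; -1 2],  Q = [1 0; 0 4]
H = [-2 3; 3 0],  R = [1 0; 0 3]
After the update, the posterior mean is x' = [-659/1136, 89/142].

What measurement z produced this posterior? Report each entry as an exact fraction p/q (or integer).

z = [3, -2]

x̄ = F·x = [2, 4]
P̄ = F·P·Fᵀ + Q = [9 8; 8 16]
S = H·P̄·Hᵀ + R = [85 18; 18 84]
K = P̄·Hᵀ·S⁻¹ = [3/1136 729/2272; 47/142 61/284]
x' − x̄ = [-2931/1136, -479/142] = K·y
y = (KᵀK)⁻¹·Kᵀ·(x' − x̄) = [-5, -8]
z = y + H·x̄ = [-5, -8] + [8, 6] = [3, -2]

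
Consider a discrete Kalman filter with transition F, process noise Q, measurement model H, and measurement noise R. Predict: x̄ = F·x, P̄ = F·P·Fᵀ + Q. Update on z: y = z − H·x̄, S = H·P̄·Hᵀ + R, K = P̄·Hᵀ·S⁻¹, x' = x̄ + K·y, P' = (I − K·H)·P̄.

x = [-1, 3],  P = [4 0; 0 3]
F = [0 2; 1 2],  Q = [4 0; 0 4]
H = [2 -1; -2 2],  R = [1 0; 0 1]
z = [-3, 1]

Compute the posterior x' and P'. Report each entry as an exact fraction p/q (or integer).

x̄ = F·x = [6, 5]
P̄ = F·P·Fᵀ + Q = [16 12; 12 20]
y = z − H·x̄ = [-10, 3]
S = H·P̄·Hᵀ + R = [37 -32; -32 49]
K = P̄·Hᵀ·S⁻¹ = [724/789 344/789; 236/263 240/263]
x' = x̄ + K·y = [-1474/789, -325/263]
P' = (I − K·H)·P̄ = [896/789 356/263; 356/263 476/263]

x' = [-1474/789, -325/263]
P' = [896/789 356/263; 356/263 476/263]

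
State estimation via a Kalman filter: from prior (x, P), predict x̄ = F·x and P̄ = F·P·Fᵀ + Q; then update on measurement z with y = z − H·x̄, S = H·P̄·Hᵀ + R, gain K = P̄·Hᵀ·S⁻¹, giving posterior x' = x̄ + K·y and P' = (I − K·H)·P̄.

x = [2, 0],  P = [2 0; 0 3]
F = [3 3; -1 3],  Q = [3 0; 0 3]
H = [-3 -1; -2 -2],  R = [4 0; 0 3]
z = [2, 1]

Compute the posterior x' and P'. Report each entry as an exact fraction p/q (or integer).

x' = [-2307/10627, -6017/10627]
P' = [21381/21254 -27123/21254; -27123/21254 47469/21254]

x̄ = F·x = [6, -2]
P̄ = F·P·Fᵀ + Q = [48 21; 21 32]
y = z − H·x̄ = [18, 9]
S = H·P̄·Hᵀ + R = [594 520; 520 491]
K = P̄·Hᵀ·S⁻¹ = [-9255/21254 1914/10627; 8475/21254 -6782/10627]
x' = x̄ + K·y = [-2307/10627, -6017/10627]
P' = (I − K·H)·P̄ = [21381/21254 -27123/21254; -27123/21254 47469/21254]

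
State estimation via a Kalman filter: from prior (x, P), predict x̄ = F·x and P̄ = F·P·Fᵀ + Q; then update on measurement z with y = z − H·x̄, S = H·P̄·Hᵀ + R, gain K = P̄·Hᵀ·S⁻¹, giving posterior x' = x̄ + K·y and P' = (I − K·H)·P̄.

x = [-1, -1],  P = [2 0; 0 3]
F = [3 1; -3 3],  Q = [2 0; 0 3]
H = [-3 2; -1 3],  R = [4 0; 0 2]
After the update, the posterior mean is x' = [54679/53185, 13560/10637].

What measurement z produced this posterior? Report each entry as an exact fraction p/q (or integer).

z = [-1, 3]

x̄ = F·x = [-4, 0]
P̄ = F·P·Fᵀ + Q = [23 -9; -9 48]
S = H·P̄·Hᵀ + R = [511 456; 456 511]
K = P̄·Hᵀ·S⁻¹ = [-21657/53185 14122/53185; -1383/10637 4419/10637]
x' − x̄ = [267419/53185, 13560/10637] = K·y
y = (KᵀK)⁻¹·Kᵀ·(x' − x̄) = [-13, -1]
z = y + H·x̄ = [-13, -1] + [12, 4] = [-1, 3]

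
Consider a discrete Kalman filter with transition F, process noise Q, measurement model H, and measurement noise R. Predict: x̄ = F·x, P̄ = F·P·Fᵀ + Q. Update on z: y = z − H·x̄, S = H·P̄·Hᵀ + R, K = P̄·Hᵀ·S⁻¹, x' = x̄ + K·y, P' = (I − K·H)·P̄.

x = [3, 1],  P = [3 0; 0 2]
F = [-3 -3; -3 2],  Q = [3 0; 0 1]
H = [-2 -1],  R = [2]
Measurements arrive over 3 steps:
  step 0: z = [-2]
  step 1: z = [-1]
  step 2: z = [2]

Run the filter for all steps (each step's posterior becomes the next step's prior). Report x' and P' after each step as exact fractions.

step 0: x' = [183/290, 74/145], P' = [1599/290 -1488/145; -1488/145 3042/145]
step 1: x' = [-13938/5647, 31837/5647], P' = [316338/5647 -631438/5647; -631438/5647 3813922/16941]
step 2: x' = [-12734511/1756393, 22012564/1756393], P' = [578296731/1756393 -1161365778/1756393; -1161365778/1756393 2335721210/1756393]

step 0: x̄ = F·x = [-12, -7]
step 0: P̄ = F·P·Fᵀ + Q = [48 15; 15 36]
step 0: y = z − H·x̄ = [-33]
step 0: S = H·P̄·Hᵀ + R = [290]
step 0: K = P̄·Hᵀ·S⁻¹ = [-111/290; -33/145]
step 0: x' = x̄ + K·y = [183/290, 74/145]
step 0: P' = (I − K·H)·P̄ = [1599/290 -1488/145; -1488/145 3042/145]
step 1: x̄ = F·x = [-993/290, -253/290]
step 1: P̄ = F·P·Fᵀ + Q = [16449/290 -31041/290; -31041/290 74729/290]
step 1: y = z − H·x̄ = [-2529/290]
step 1: S = H·P̄·Hᵀ + R = [16941/290]
step 1: K = P̄·Hᵀ·S⁻¹ = [-619/5647; -12647/16941]
step 1: x' = x̄ + K·y = [-13938/5647, 31837/5647]
step 1: P' = (I − K·H)·P̄ = [316338/5647 -631438/5647; -631438/5647 3813922/16941]
step 2: x̄ = F·x = [-53697/5647, 105488/5647]
step 2: P̄ = F·P·Fᵀ + Q = [2939865/5647 -6675116/5647; -6675116/5647 46545523/16941]
step 2: y = z − H·x̄ = [9388/5647]
step 2: S = H·P̄·Hᵀ + R = [1756393/16941]
step 2: K = P̄·Hᵀ·S⁻¹ = [2386158/1756393; -6494827/1756393]
step 2: x' = x̄ + K·y = [-12734511/1756393, 22012564/1756393]
step 2: P' = (I − K·H)·P̄ = [578296731/1756393 -1161365778/1756393; -1161365778/1756393 2335721210/1756393]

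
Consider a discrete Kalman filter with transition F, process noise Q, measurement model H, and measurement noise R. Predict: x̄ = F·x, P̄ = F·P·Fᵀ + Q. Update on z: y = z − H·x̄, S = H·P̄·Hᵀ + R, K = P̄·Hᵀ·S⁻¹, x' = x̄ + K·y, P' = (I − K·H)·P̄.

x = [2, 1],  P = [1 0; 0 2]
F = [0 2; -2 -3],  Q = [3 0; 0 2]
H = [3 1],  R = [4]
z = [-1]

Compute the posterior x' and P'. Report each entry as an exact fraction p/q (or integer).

x' = [2, -7]
P' = [164/55 -408/55; -408/55 1176/55]

x̄ = F·x = [2, -7]
P̄ = F·P·Fᵀ + Q = [11 -12; -12 24]
y = z − H·x̄ = [0]
S = H·P̄·Hᵀ + R = [55]
K = P̄·Hᵀ·S⁻¹ = [21/55; -12/55]
x' = x̄ + K·y = [2, -7]
P' = (I − K·H)·P̄ = [164/55 -408/55; -408/55 1176/55]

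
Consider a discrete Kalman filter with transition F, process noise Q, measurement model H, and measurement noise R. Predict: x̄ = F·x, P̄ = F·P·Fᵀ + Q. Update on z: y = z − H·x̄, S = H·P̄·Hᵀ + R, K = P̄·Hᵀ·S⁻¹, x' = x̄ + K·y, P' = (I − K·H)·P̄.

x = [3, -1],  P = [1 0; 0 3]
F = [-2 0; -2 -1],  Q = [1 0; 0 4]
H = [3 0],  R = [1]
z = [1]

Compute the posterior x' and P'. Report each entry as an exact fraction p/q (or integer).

x' = [9/46, -1/23]
P' = [5/46 2/23; 2/23 181/23]

x̄ = F·x = [-6, -5]
P̄ = F·P·Fᵀ + Q = [5 4; 4 11]
y = z − H·x̄ = [19]
S = H·P̄·Hᵀ + R = [46]
K = P̄·Hᵀ·S⁻¹ = [15/46; 6/23]
x' = x̄ + K·y = [9/46, -1/23]
P' = (I − K·H)·P̄ = [5/46 2/23; 2/23 181/23]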